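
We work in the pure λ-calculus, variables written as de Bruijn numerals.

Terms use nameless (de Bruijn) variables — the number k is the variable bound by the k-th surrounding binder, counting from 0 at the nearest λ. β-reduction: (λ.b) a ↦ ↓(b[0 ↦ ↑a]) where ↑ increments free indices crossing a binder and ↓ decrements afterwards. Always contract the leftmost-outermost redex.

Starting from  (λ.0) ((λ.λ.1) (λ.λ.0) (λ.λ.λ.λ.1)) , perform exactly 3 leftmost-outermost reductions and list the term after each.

  start: (λ.0) ((λ.λ.1) (λ.λ.0) (λ.λ.λ.λ.1))
  step 1: (λ.λ.1) (λ.λ.0) (λ.λ.λ.λ.1)
  step 2: (λ.λ.λ.0) (λ.λ.λ.λ.1)
  step 3: λ.λ.0

Answer: after 3 steps: λ.λ.0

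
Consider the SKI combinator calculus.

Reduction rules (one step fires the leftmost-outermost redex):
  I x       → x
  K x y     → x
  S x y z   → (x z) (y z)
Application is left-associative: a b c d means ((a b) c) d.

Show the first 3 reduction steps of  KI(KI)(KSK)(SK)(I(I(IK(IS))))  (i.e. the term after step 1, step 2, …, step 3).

Answer: after 3 steps: S(SK)(I(I(IK(IS))))

Derivation:
  start: KI(KI)(KSK)(SK)(I(I(IK(IS))))
  →1  I(KSK)(SK)(I(I(IK(IS))))
  →2  KSK(SK)(I(I(IK(IS))))
  →3  S(SK)(I(I(IK(IS))))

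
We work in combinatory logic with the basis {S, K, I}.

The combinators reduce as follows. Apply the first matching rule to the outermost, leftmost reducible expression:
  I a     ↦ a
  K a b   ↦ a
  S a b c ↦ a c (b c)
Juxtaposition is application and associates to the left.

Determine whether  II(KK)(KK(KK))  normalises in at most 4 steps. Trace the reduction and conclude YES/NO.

Answer: YES — reaches normal form K in 3 ≤ 4 steps

Derivation:
  start: II(KK)(KK(KK))
  step 1: I(KK)(KK(KK))
  step 2: KK(KK(KK))
  step 3: K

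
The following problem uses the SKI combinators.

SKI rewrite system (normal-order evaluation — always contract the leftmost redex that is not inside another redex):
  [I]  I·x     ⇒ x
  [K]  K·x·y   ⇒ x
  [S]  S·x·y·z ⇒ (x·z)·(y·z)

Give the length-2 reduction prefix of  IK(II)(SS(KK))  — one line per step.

Answer: after 2 steps: II

Derivation:
  start: IK(II)(SS(KK))
  →1  K(II)(SS(KK))
  →2  II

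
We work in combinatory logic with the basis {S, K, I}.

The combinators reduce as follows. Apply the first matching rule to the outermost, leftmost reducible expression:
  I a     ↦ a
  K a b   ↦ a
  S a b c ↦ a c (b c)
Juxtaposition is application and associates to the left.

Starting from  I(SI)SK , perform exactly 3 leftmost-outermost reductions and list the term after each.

  start: I(SI)SK
  →1  SISK
  →2  IK(SK)
  →3  K(SK)

Answer: after 3 steps: K(SK)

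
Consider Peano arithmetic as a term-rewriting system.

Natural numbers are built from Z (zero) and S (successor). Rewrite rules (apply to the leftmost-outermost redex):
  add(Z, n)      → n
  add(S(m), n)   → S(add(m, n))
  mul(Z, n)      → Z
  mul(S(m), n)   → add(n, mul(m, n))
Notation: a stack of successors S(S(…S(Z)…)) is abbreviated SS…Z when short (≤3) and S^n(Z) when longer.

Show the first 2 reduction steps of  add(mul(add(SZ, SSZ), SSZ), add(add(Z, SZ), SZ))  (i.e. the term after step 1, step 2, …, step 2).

Answer: after 2 steps: add(add(SSZ, mul(add(Z, SSZ), SSZ)), add(add(Z, SZ), SZ))

Working:
  start: add(mul(add(SZ, SSZ), SSZ), add(add(Z, SZ), SZ))
  [1] add(mul(S(add(Z, SSZ)), SSZ), add(add(Z, SZ), SZ))
  [2] add(add(SSZ, mul(add(Z, SSZ), SSZ)), add(add(Z, SZ), SZ))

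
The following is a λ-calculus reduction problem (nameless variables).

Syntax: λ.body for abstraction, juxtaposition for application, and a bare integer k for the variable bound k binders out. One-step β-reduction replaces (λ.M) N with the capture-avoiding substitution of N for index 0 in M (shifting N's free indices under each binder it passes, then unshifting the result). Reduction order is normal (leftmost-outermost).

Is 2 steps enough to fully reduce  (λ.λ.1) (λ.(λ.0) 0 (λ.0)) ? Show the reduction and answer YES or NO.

Answer: YES — reaches normal form λ.λ.0 (λ.0) in 2 ≤ 2 steps

Reduction:
  start: (λ.λ.1) (λ.(λ.0) 0 (λ.0))
  [1] λ.λ.(λ.0) 0 (λ.0)
  [2] λ.λ.0 (λ.0)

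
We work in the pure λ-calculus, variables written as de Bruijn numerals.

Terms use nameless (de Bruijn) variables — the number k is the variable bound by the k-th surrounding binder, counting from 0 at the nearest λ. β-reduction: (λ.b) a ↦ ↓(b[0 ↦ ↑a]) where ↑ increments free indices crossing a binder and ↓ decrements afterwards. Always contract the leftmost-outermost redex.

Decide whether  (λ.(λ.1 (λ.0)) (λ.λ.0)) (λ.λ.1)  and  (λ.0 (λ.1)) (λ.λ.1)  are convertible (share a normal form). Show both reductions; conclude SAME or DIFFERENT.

Term A:
  start: (λ.(λ.1 (λ.0)) (λ.λ.0)) (λ.λ.1)
  →1  (λ.(λ.λ.1) (λ.0)) (λ.λ.0)
  →2  (λ.λ.1) (λ.0)
  →3  λ.λ.0

Term B:
  start: (λ.0 (λ.1)) (λ.λ.1)
  →1  (λ.λ.1) (λ.λ.λ.1)
  →2  λ.λ.λ.λ.1

Answer: DIFFERENT — A ⇓ λ.λ.0, B ⇓ λ.λ.λ.λ.1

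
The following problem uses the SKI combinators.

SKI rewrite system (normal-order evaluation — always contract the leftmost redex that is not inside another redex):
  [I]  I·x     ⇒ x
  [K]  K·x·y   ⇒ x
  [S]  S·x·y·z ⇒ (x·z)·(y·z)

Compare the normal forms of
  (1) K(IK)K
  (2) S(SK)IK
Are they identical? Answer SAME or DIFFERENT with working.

Answer: SAME — A ⇓ K, B ⇓ K

Working:
Term A:
  start: K(IK)K
  →1  IK
  →2  K

Term B:
  start: S(SK)IK
  →1  SKK(IK)
  →2  K(IK)(K(IK))
  →3  IK
  →4  K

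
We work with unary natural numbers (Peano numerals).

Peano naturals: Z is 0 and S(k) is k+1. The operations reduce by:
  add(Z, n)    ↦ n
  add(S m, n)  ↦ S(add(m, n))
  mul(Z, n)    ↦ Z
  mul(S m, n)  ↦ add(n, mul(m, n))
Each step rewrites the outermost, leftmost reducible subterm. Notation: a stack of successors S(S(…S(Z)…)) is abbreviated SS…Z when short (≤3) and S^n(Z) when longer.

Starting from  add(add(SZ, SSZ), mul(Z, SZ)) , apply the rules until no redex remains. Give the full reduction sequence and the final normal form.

  start: add(add(SZ, SSZ), mul(Z, SZ))
  →1  add(S(add(Z, SSZ)), mul(Z, SZ))
  →2  S(add(add(Z, SSZ), mul(Z, SZ)))
  →3  S(add(SSZ, mul(Z, SZ)))
  →4  S(S(add(SZ, mul(Z, SZ))))
  →5  S(S(S(add(Z, mul(Z, SZ)))))
  →6  S(S(S(mul(Z, SZ))))
  →7  SSSZ

Answer: normal form = SSSZ  (in 7 steps)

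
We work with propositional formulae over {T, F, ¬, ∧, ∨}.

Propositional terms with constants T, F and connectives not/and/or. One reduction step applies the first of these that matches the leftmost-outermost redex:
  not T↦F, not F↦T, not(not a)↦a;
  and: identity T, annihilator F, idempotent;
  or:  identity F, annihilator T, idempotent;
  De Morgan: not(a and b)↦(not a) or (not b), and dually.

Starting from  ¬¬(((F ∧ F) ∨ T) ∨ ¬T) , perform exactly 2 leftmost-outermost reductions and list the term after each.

  start: ¬¬(((F ∧ F) ∨ T) ∨ ¬T)
  step 1: ((F ∧ F) ∨ T) ∨ ¬T
  step 2: T ∨ ¬T

Answer: after 2 steps: T ∨ ¬T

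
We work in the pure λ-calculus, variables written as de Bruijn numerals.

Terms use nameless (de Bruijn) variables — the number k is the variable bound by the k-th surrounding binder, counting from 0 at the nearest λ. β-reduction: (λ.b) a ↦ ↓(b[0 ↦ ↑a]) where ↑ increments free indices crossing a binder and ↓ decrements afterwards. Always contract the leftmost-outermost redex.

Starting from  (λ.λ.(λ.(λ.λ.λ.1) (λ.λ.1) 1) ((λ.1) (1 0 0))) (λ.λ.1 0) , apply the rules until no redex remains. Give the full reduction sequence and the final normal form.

Answer: normal form = λ.λ.1  (in 4 steps)

Derivation:
  start: (λ.λ.(λ.(λ.λ.λ.1) (λ.λ.1) 1) ((λ.1) (1 0 0))) (λ.λ.1 0)
  [1] λ.(λ.(λ.λ.λ.1) (λ.λ.1) 1) ((λ.1) ((λ.λ.1 0) 0 0))
  [2] λ.(λ.λ.λ.1) (λ.λ.1) 0
  [3] λ.(λ.λ.1) 0
  [4] λ.λ.1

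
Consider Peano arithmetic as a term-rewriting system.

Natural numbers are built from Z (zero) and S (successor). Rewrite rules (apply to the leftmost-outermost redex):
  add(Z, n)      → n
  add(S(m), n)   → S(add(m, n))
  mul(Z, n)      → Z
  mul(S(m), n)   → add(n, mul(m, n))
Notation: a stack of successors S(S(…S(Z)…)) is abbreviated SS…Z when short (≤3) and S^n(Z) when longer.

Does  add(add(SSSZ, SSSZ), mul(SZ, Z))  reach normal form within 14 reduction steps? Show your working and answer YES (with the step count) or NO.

Answer: YES — reaches normal form S^6(Z) in 14 ≤ 14 steps

Reduction:
  start: add(add(SSSZ, SSSZ), mul(SZ, Z))
  step 1: add(S(add(SSZ, SSSZ)), mul(SZ, Z))
  step 2: S(add(add(SSZ, SSSZ), mul(SZ, Z)))
  step 3: S(add(S(add(SZ, SSSZ)), mul(SZ, Z)))
  step 4: S(S(add(add(SZ, SSSZ), mul(SZ, Z))))
  step 5: S(S(add(S(add(Z, SSSZ)), mul(SZ, Z))))
  step 6: S(S(S(add(add(Z, SSSZ), mul(SZ, Z)))))
  step 7: S(S(S(add(SSSZ, mul(SZ, Z)))))
  step 8: S(S(S(S(add(SSZ, mul(SZ, Z))))))
  step 9: S(S(S(S(S(add(SZ, mul(SZ, Z)))))))
  step 10: S(S(S(S(S(S(add(Z, mul(SZ, Z))))))))
  step 11: S(S(S(S(S(S(mul(SZ, Z)))))))
  step 12: S(S(S(S(S(S(add(Z, mul(Z, Z))))))))
  step 13: S(S(S(S(S(S(mul(Z, Z)))))))
  step 14: S^6(Z)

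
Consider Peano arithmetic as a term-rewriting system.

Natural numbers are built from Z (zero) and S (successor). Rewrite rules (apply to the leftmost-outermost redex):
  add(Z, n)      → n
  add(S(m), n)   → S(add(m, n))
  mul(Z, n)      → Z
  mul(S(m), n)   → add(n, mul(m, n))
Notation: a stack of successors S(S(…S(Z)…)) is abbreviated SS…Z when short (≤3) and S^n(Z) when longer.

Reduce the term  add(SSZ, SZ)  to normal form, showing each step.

Answer: normal form = SSSZ  (in 3 steps)

Reduction:
  start: add(SSZ, SZ)
  [1] S(add(SZ, SZ))
  [2] S(S(add(Z, SZ)))
  [3] SSSZ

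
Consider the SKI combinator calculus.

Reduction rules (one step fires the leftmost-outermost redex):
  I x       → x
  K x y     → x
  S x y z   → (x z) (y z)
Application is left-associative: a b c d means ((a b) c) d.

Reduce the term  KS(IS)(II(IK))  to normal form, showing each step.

  start: KS(IS)(II(IK))
  →1  S(II(IK))
  →2  S(I(IK))
  →3  S(IK)
  →4  SK

Answer: normal form = SK  (in 4 steps)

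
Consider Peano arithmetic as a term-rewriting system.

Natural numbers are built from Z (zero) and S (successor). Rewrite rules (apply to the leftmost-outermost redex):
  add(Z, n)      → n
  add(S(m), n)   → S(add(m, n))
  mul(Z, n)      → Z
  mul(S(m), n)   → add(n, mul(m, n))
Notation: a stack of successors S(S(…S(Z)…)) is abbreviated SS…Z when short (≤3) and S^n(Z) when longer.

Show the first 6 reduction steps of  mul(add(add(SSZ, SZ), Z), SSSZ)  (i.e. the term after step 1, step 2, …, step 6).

Answer: after 6 steps: S(S(S(add(Z, mul(add(add(SZ, SZ), Z), SSSZ)))))

Working:
  start: mul(add(add(SSZ, SZ), Z), SSSZ)
  →1  mul(add(S(add(SZ, SZ)), Z), SSSZ)
  →2  mul(S(add(add(SZ, SZ), Z)), SSSZ)
  →3  add(SSSZ, mul(add(add(SZ, SZ), Z), SSSZ))
  →4  S(add(SSZ, mul(add(add(SZ, SZ), Z), SSSZ)))
  →5  S(S(add(SZ, mul(add(add(SZ, SZ), Z), SSSZ))))
  →6  S(S(S(add(Z, mul(add(add(SZ, SZ), Z), SSSZ)))))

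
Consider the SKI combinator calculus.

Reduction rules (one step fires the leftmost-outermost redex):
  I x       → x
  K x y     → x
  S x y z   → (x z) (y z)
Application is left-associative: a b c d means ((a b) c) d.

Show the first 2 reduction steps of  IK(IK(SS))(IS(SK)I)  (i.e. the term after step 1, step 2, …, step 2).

  start: IK(IK(SS))(IS(SK)I)
  step 1: K(IK(SS))(IS(SK)I)
  step 2: IK(SS)

Answer: after 2 steps: IK(SS)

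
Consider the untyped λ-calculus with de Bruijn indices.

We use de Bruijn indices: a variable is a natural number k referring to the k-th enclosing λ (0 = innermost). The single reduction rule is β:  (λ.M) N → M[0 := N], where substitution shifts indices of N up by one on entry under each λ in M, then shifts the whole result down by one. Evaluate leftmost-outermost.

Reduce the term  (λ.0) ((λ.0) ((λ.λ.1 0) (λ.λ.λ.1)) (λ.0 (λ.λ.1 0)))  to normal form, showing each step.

Answer: normal form = λ.λ.1  (in 5 steps)

Working:
  start: (λ.0) ((λ.0) ((λ.λ.1 0) (λ.λ.λ.1)) (λ.0 (λ.λ.1 0)))
  step 1: (λ.0) ((λ.λ.1 0) (λ.λ.λ.1)) (λ.0 (λ.λ.1 0))
  step 2: (λ.λ.1 0) (λ.λ.λ.1) (λ.0 (λ.λ.1 0))
  step 3: (λ.(λ.λ.λ.1) 0) (λ.0 (λ.λ.1 0))
  step 4: (λ.λ.λ.1) (λ.0 (λ.λ.1 0))
  step 5: λ.λ.1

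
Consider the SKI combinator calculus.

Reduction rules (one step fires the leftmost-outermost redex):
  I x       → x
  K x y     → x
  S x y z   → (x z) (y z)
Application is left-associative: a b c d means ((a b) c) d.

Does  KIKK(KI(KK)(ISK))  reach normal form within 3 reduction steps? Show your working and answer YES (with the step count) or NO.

  start: KIKK(KI(KK)(ISK))
  →1  IK(KI(KK)(ISK))
  →2  K(KI(KK)(ISK))
  →3  K(I(ISK))

Answer: NO — after 3 steps the term is K(I(ISK)), not yet normal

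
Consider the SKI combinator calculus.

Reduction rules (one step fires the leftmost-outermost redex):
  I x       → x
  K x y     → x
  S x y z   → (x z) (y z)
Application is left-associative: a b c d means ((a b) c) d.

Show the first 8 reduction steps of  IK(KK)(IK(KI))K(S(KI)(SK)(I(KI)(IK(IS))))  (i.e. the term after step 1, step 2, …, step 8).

Answer: after 8 steps: K(SKI)

Derivation:
  start: IK(KK)(IK(KI))K(S(KI)(SK)(I(KI)(IK(IS))))
  [1] K(KK)(IK(KI))K(S(KI)(SK)(I(KI)(IK(IS))))
  [2] KKK(S(KI)(SK)(I(KI)(IK(IS))))
  [3] K(S(KI)(SK)(I(KI)(IK(IS))))
  [4] K(KI(I(KI)(IK(IS)))(SK(I(KI)(IK(IS)))))
  [5] K(I(SK(I(KI)(IK(IS)))))
  [6] K(SK(I(KI)(IK(IS))))
  [7] K(SK(KI(IK(IS))))
  [8] K(SKI)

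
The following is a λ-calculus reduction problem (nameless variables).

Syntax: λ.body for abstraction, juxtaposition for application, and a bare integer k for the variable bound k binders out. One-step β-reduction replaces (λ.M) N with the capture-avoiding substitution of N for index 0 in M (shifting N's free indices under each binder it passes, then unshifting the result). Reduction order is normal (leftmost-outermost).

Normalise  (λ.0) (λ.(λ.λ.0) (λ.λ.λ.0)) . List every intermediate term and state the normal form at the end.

Answer: normal form = λ.λ.0  (in 2 steps)

Derivation:
  start: (λ.0) (λ.(λ.λ.0) (λ.λ.λ.0))
  [1] λ.(λ.λ.0) (λ.λ.λ.0)
  [2] λ.λ.0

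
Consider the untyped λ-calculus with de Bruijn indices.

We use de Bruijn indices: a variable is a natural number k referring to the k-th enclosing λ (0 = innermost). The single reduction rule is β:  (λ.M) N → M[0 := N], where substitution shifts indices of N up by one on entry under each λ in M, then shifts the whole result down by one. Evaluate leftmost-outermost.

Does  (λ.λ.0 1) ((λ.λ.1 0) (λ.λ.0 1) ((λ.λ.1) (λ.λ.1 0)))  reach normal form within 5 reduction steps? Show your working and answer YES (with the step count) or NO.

Answer: YES — reaches normal form λ.0 (λ.0 (λ.λ.λ.1 0)) in 5 ≤ 5 steps

Reduction:
  start: (λ.λ.0 1) ((λ.λ.1 0) (λ.λ.0 1) ((λ.λ.1) (λ.λ.1 0)))
  →1  λ.0 ((λ.λ.1 0) (λ.λ.0 1) ((λ.λ.1) (λ.λ.1 0)))
  →2  λ.0 ((λ.(λ.λ.0 1) 0) ((λ.λ.1) (λ.λ.1 0)))
  →3  λ.0 ((λ.λ.0 1) ((λ.λ.1) (λ.λ.1 0)))
  →4  λ.0 (λ.0 ((λ.λ.1) (λ.λ.1 0)))
  →5  λ.0 (λ.0 (λ.λ.λ.1 0))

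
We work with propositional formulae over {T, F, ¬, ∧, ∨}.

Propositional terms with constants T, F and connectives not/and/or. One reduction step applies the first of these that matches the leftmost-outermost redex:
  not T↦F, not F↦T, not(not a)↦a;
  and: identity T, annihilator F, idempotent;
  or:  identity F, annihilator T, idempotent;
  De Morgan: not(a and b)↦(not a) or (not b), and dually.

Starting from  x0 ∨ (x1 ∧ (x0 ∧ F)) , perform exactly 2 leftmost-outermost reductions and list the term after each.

  start: x0 ∨ (x1 ∧ (x0 ∧ F))
  step 1: x0 ∨ (x1 ∧ F)
  step 2: x0 ∨ F

Answer: after 2 steps: x0 ∨ F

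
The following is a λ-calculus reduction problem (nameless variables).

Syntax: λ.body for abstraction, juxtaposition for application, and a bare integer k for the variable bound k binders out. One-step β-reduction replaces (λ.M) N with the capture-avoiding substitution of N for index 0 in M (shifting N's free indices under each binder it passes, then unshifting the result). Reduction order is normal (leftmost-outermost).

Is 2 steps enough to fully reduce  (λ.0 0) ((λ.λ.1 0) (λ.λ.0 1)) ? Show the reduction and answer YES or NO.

Answer: NO — after 2 steps the term is (λ.(λ.λ.0 1) 0) ((λ.λ.1 0) (λ.λ.0 1)), not yet normal

Derivation:
  start: (λ.0 0) ((λ.λ.1 0) (λ.λ.0 1))
  →1  (λ.λ.1 0) (λ.λ.0 1) ((λ.λ.1 0) (λ.λ.0 1))
  →2  (λ.(λ.λ.0 1) 0) ((λ.λ.1 0) (λ.λ.0 1))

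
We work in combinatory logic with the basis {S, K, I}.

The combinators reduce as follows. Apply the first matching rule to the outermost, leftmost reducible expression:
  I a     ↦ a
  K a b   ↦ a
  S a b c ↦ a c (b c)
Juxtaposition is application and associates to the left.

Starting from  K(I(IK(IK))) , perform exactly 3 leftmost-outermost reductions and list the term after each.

Answer: after 3 steps: K(KK)

Reduction:
  start: K(I(IK(IK)))
  step 1: K(IK(IK))
  step 2: K(K(IK))
  step 3: K(KK)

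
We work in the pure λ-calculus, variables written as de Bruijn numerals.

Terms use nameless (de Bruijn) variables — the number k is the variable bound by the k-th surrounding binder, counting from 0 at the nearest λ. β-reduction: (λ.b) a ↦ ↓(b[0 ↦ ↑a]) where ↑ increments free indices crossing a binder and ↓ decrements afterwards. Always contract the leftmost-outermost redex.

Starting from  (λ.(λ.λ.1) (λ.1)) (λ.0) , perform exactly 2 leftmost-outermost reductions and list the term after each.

  start: (λ.(λ.λ.1) (λ.1)) (λ.0)
  →1  (λ.λ.1) (λ.λ.0)
  →2  λ.λ.λ.0

Answer: after 2 steps: λ.λ.λ.0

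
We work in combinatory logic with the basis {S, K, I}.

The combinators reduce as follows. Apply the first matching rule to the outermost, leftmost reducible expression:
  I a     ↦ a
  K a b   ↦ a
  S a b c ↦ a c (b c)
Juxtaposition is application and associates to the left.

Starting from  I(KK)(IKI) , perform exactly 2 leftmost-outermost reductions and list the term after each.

Answer: after 2 steps: K

Derivation:
  start: I(KK)(IKI)
  [1] KK(IKI)
  [2] K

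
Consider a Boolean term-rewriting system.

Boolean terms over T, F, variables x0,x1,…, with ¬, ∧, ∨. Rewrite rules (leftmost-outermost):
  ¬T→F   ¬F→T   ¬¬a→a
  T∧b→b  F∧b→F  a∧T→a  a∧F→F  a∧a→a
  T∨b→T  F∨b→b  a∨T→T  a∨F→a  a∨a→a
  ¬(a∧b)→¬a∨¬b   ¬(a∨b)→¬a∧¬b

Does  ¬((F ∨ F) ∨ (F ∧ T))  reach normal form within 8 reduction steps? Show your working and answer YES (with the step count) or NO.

Answer: YES — reaches normal form T in 8 ≤ 8 steps

Working:
  start: ¬((F ∨ F) ∨ (F ∧ T))
  →1  ¬(F ∨ F) ∧ ¬(F ∧ T)
  →2  (¬F ∧ ¬F) ∧ ¬(F ∧ T)
  →3  ¬F ∧ ¬(F ∧ T)
  →4  T ∧ ¬(F ∧ T)
  →5  ¬(F ∧ T)
  →6  ¬F ∨ ¬T
  →7  T ∨ ¬T
  →8  T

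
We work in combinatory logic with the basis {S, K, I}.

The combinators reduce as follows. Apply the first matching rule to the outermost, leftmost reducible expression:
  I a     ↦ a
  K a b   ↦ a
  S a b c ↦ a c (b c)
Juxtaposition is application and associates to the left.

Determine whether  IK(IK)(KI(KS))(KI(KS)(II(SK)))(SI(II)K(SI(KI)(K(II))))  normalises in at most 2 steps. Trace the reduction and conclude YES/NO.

  start: IK(IK)(KI(KS))(KI(KS)(II(SK)))(SI(II)K(SI(KI)(K(II))))
  [1] K(IK)(KI(KS))(KI(KS)(II(SK)))(SI(II)K(SI(KI)(K(II))))
  [2] IK(KI(KS)(II(SK)))(SI(II)K(SI(KI)(K(II))))

Answer: NO — after 2 steps the term is IK(KI(KS)(II(SK)))(SI(II)K(SI(KI)(K(II)))), not yet normal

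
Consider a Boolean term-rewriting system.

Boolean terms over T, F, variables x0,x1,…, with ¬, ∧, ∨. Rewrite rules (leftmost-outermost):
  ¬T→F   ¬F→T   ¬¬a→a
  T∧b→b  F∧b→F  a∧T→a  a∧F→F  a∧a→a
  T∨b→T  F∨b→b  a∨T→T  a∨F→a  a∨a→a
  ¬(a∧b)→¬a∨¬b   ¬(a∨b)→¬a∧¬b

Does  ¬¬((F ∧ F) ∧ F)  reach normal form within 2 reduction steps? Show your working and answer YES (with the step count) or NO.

Answer: YES — reaches normal form F in 2 ≤ 2 steps

Working:
  start: ¬¬((F ∧ F) ∧ F)
  step 1: (F ∧ F) ∧ F
  step 2: F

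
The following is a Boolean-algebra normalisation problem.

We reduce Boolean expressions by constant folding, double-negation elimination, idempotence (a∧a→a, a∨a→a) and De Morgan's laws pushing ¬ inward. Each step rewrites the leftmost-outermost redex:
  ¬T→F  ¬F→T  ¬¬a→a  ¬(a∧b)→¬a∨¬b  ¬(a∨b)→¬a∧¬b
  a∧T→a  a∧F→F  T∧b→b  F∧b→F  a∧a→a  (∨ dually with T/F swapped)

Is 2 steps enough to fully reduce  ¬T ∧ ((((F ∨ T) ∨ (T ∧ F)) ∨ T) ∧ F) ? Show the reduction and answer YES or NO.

Answer: YES — reaches normal form F in 2 ≤ 2 steps

Reduction:
  start: ¬T ∧ ((((F ∨ T) ∨ (T ∧ F)) ∨ T) ∧ F)
  [1] F ∧ ((((F ∨ T) ∨ (T ∧ F)) ∨ T) ∧ F)
  [2] F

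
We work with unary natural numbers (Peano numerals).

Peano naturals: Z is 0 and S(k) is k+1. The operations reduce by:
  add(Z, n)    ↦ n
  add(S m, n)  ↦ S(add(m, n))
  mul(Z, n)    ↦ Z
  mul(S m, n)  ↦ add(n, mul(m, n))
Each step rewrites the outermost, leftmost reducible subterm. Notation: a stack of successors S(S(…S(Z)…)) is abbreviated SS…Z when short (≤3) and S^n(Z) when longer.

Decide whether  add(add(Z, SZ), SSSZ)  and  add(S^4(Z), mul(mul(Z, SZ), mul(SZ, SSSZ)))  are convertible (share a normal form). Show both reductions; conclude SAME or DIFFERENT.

Answer: SAME — A ⇓ S^4(Z), B ⇓ S^4(Z)

Working:
Term A:
  start: add(add(Z, SZ), SSSZ)
  [1] add(SZ, SSSZ)
  [2] S(add(Z, SSSZ))
  [3] S^4(Z)

Term B:
  start: add(S^4(Z), mul(mul(Z, SZ), mul(SZ, SSSZ)))
  [1] S(add(SSSZ, mul(mul(Z, SZ), mul(SZ, SSSZ))))
  [2] S(S(add(SSZ, mul(mul(Z, SZ), mul(SZ, SSSZ)))))
  [3] S(S(S(add(SZ, mul(mul(Z, SZ), mul(SZ, SSSZ))))))
  [4] S(S(S(S(add(Z, mul(mul(Z, SZ), mul(SZ, SSSZ)))))))
  [5] S(S(S(S(mul(mul(Z, SZ), mul(SZ, SSSZ))))))
  [6] S(S(S(S(mul(Z, mul(SZ, SSSZ))))))
  [7] S^4(Z)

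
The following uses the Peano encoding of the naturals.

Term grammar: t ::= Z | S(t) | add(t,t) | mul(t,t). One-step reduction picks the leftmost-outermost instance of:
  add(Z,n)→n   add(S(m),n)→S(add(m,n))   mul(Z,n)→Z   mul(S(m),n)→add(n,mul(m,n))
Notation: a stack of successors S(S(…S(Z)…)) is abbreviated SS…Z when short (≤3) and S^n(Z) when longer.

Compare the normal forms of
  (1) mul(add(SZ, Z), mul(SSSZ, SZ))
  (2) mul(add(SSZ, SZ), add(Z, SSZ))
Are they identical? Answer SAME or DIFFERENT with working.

Term A:
  start: mul(add(SZ, Z), mul(SSSZ, SZ))
  step 1: mul(S(add(Z, Z)), mul(SSSZ, SZ))
  step 2: add(mul(SSSZ, SZ), mul(add(Z, Z), mul(SSSZ, SZ)))
  step 3: add(add(SZ, mul(SSZ, SZ)), mul(add(Z, Z), mul(SSSZ, SZ)))
  step 4: add(S(add(Z, mul(SSZ, SZ))), mul(add(Z, Z), mul(SSSZ, SZ)))
  step 5: S(add(add(Z, mul(SSZ, SZ)), mul(add(Z, Z), mul(SSSZ, SZ))))
  step 6: S(add(mul(SSZ, SZ), mul(add(Z, Z), mul(SSSZ, SZ))))
  step 7: S(add(add(SZ, mul(SZ, SZ)), mul(add(Z, Z), mul(SSSZ, SZ))))
  step 8: S(add(S(add(Z, mul(SZ, SZ))), mul(add(Z, Z), mul(SSSZ, SZ))))
  step 9: S(S(add(add(Z, mul(SZ, SZ)), mul(add(Z, Z), mul(SSSZ, SZ)))))
  step 10: S(S(add(mul(SZ, SZ), mul(add(Z, Z), mul(SSSZ, SZ)))))
  step 11: S(S(add(add(SZ, mul(Z, SZ)), mul(add(Z, Z), mul(SSSZ, SZ)))))
  step 12: S(S(add(S(add(Z, mul(Z, SZ))), mul(add(Z, Z), mul(SSSZ, SZ)))))
  step 13: S(S(S(add(add(Z, mul(Z, SZ)), mul(add(Z, Z), mul(SSSZ, SZ))))))
  step 14: S(S(S(add(mul(Z, SZ), mul(add(Z, Z), mul(SSSZ, SZ))))))
  step 15: S(S(S(add(Z, mul(add(Z, Z), mul(SSSZ, SZ))))))
  step 16: S(S(S(mul(add(Z, Z), mul(SSSZ, SZ)))))
  step 17: S(S(S(mul(Z, mul(SSSZ, SZ)))))
  step 18: SSSZ

Term B:
  start: mul(add(SSZ, SZ), add(Z, SSZ))
  step 1: mul(S(add(SZ, SZ)), add(Z, SSZ))
  step 2: add(add(Z, SSZ), mul(add(SZ, SZ), add(Z, SSZ)))
  step 3: add(SSZ, mul(add(SZ, SZ), add(Z, SSZ)))
  step 4: S(add(SZ, mul(add(SZ, SZ), add(Z, SSZ))))
  step 5: S(S(add(Z, mul(add(SZ, SZ), add(Z, SSZ)))))
  step 6: S(S(mul(add(SZ, SZ), add(Z, SSZ))))
  step 7: S(S(mul(S(add(Z, SZ)), add(Z, SSZ))))
  step 8: S(S(add(add(Z, SSZ), mul(add(Z, SZ), add(Z, SSZ)))))
  step 9: S(S(add(SSZ, mul(add(Z, SZ), add(Z, SSZ)))))
  step 10: S(S(S(add(SZ, mul(add(Z, SZ), add(Z, SSZ))))))
  step 11: S(S(S(S(add(Z, mul(add(Z, SZ), add(Z, SSZ)))))))
  step 12: S(S(S(S(mul(add(Z, SZ), add(Z, SSZ))))))
  step 13: S(S(S(S(mul(SZ, add(Z, SSZ))))))
  step 14: S(S(S(S(add(add(Z, SSZ), mul(Z, add(Z, SSZ)))))))
  step 15: S(S(S(S(add(SSZ, mul(Z, add(Z, SSZ)))))))
  step 16: S(S(S(S(S(add(SZ, mul(Z, add(Z, SSZ))))))))
  step 17: S(S(S(S(S(S(add(Z, mul(Z, add(Z, SSZ)))))))))
  step 18: S(S(S(S(S(S(mul(Z, add(Z, SSZ))))))))
  step 19: S^6(Z)

Answer: DIFFERENT — A ⇓ SSSZ, B ⇓ S^6(Z)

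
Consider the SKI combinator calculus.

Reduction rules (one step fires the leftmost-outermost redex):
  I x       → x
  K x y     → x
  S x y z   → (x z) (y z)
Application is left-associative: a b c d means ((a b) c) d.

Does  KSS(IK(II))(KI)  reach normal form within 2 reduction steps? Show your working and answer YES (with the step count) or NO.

Answer: NO — after 2 steps the term is S(K(II))(KI), not yet normal

Reduction:
  start: KSS(IK(II))(KI)
  →1  S(IK(II))(KI)
  →2  S(K(II))(KI)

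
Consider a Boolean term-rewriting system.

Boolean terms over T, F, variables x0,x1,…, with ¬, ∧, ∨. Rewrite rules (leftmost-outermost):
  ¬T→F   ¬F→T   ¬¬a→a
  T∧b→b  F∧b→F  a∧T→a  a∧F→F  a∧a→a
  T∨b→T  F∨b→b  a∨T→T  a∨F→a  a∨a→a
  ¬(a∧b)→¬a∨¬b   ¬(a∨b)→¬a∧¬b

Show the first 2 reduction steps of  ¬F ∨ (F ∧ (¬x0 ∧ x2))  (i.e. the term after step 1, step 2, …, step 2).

  start: ¬F ∨ (F ∧ (¬x0 ∧ x2))
  step 1: T ∨ (F ∧ (¬x0 ∧ x2))
  step 2: T

Answer: after 2 steps: T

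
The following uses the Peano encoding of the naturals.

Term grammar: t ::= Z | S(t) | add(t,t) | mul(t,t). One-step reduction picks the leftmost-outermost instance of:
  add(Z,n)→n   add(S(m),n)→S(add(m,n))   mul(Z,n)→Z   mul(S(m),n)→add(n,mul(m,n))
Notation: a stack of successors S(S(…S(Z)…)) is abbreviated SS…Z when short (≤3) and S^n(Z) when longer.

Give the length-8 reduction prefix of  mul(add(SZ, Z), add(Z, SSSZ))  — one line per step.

Answer: after 8 steps: S(S(S(mul(Z, add(Z, SSSZ)))))

Derivation:
  start: mul(add(SZ, Z), add(Z, SSSZ))
  step 1: mul(S(add(Z, Z)), add(Z, SSSZ))
  step 2: add(add(Z, SSSZ), mul(add(Z, Z), add(Z, SSSZ)))
  step 3: add(SSSZ, mul(add(Z, Z), add(Z, SSSZ)))
  step 4: S(add(SSZ, mul(add(Z, Z), add(Z, SSSZ))))
  step 5: S(S(add(SZ, mul(add(Z, Z), add(Z, SSSZ)))))
  step 6: S(S(S(add(Z, mul(add(Z, Z), add(Z, SSSZ))))))
  step 7: S(S(S(mul(add(Z, Z), add(Z, SSSZ)))))
  step 8: S(S(S(mul(Z, add(Z, SSSZ)))))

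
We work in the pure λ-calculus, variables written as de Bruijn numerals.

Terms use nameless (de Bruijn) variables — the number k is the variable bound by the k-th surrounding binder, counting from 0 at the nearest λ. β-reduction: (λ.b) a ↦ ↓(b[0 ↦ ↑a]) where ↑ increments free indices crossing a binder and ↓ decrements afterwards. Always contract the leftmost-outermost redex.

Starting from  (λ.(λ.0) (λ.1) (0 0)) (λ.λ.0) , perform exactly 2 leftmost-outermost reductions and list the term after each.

  start: (λ.(λ.0) (λ.1) (0 0)) (λ.λ.0)
  →1  (λ.0) (λ.λ.λ.0) ((λ.λ.0) (λ.λ.0))
  →2  (λ.λ.λ.0) ((λ.λ.0) (λ.λ.0))

Answer: after 2 steps: (λ.λ.λ.0) ((λ.λ.0) (λ.λ.0))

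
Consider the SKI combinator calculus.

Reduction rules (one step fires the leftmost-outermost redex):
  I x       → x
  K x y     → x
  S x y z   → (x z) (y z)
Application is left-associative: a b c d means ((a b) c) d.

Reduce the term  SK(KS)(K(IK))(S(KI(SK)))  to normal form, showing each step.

  start: SK(KS)(K(IK))(S(KI(SK)))
  →1  K(K(IK))(KS(K(IK)))(S(KI(SK)))
  →2  K(IK)(S(KI(SK)))
  →3  IK
  →4  K

Answer: normal form = K  (in 4 steps)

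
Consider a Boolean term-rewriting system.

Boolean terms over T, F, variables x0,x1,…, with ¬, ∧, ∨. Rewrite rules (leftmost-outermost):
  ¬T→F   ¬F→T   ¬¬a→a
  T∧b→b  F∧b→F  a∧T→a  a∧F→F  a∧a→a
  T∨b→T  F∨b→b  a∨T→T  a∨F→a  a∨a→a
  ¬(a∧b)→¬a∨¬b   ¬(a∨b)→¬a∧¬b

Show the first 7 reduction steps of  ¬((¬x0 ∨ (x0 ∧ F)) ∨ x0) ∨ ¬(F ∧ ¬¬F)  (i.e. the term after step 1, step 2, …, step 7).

Answer: after 7 steps: (x0 ∧ ¬x0) ∨ ¬(F ∧ ¬¬F)

Derivation:
  start: ¬((¬x0 ∨ (x0 ∧ F)) ∨ x0) ∨ ¬(F ∧ ¬¬F)
  →1  (¬(¬x0 ∨ (x0 ∧ F)) ∧ ¬x0) ∨ ¬(F ∧ ¬¬F)
  →2  ((¬¬x0 ∧ ¬(x0 ∧ F)) ∧ ¬x0) ∨ ¬(F ∧ ¬¬F)
  →3  ((x0 ∧ ¬(x0 ∧ F)) ∧ ¬x0) ∨ ¬(F ∧ ¬¬F)
  →4  ((x0 ∧ (¬x0 ∨ ¬F)) ∧ ¬x0) ∨ ¬(F ∧ ¬¬F)
  →5  ((x0 ∧ (¬x0 ∨ T)) ∧ ¬x0) ∨ ¬(F ∧ ¬¬F)
  →6  ((x0 ∧ T) ∧ ¬x0) ∨ ¬(F ∧ ¬¬F)
  →7  (x0 ∧ ¬x0) ∨ ¬(F ∧ ¬¬F)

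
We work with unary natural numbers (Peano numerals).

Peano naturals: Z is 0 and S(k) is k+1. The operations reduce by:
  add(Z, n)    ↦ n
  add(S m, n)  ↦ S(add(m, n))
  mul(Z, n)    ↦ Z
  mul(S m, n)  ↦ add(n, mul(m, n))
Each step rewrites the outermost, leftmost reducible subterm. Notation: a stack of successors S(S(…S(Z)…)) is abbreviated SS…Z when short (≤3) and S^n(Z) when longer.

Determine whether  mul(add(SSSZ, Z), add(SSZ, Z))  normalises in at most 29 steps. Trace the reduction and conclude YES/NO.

Answer: YES — reaches normal form S^6(Z) in 26 ≤ 29 steps

Working:
  start: mul(add(SSSZ, Z), add(SSZ, Z))
  [1] mul(S(add(SSZ, Z)), add(SSZ, Z))
  [2] add(add(SSZ, Z), mul(add(SSZ, Z), add(SSZ, Z)))
  [3] add(S(add(SZ, Z)), mul(add(SSZ, Z), add(SSZ, Z)))
  [4] S(add(add(SZ, Z), mul(add(SSZ, Z), add(SSZ, Z))))
  [5] S(add(S(add(Z, Z)), mul(add(SSZ, Z), add(SSZ, Z))))
  [6] S(S(add(add(Z, Z), mul(add(SSZ, Z), add(SSZ, Z)))))
  [7] S(S(add(Z, mul(add(SSZ, Z), add(SSZ, Z)))))
  [8] S(S(mul(add(SSZ, Z), add(SSZ, Z))))
  [9] S(S(mul(S(add(SZ, Z)), add(SSZ, Z))))
  [10] S(S(add(add(SSZ, Z), mul(add(SZ, Z), add(SSZ, Z)))))
  [11] S(S(add(S(add(SZ, Z)), mul(add(SZ, Z), add(SSZ, Z)))))
  [12] S(S(S(add(add(SZ, Z), mul(add(SZ, Z), add(SSZ, Z))))))
  [13] S(S(S(add(S(add(Z, Z)), mul(add(SZ, Z), add(SSZ, Z))))))
  [14] S(S(S(S(add(add(Z, Z), mul(add(SZ, Z), add(SSZ, Z)))))))
  [15] S(S(S(S(add(Z, mul(add(SZ, Z), add(SSZ, Z)))))))
  [16] S(S(S(S(mul(add(SZ, Z), add(SSZ, Z))))))
  [17] S(S(S(S(mul(S(add(Z, Z)), add(SSZ, Z))))))
  [18] S(S(S(S(add(add(SSZ, Z), mul(add(Z, Z), add(SSZ, Z)))))))
  [19] S(S(S(S(add(S(add(SZ, Z)), mul(add(Z, Z), add(SSZ, Z)))))))
  [20] S(S(S(S(S(add(add(SZ, Z), mul(add(Z, Z), add(SSZ, Z))))))))
  [21] S(S(S(S(S(add(S(add(Z, Z)), mul(add(Z, Z), add(SSZ, Z))))))))
  [22] S(S(S(S(S(S(add(add(Z, Z), mul(add(Z, Z), add(SSZ, Z)))))))))
  [23] S(S(S(S(S(S(add(Z, mul(add(Z, Z), add(SSZ, Z)))))))))
  [24] S(S(S(S(S(S(mul(add(Z, Z), add(SSZ, Z))))))))
  [25] S(S(S(S(S(S(mul(Z, add(SSZ, Z))))))))
  [26] S^6(Z)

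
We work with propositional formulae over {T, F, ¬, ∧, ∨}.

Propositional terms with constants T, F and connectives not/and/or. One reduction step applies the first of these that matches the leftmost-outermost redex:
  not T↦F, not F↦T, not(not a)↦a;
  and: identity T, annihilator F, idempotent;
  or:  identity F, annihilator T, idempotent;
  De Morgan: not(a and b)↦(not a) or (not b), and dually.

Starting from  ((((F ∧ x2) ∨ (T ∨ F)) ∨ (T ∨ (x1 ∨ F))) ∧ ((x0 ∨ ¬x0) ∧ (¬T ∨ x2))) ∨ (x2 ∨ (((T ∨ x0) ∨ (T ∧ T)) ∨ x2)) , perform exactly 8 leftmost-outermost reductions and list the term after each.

  start: ((((F ∧ x2) ∨ (T ∨ F)) ∨ (T ∨ (x1 ∨ F))) ∧ ((x0 ∨ ¬x0) ∧ (¬T ∨ x2))) ∨ (x2 ∨ (((T ∨ x0) ∨ (T ∧ T)) ∨ x2))
  step 1: (((F ∨ (T ∨ F)) ∨ (T ∨ (x1 ∨ F))) ∧ ((x0 ∨ ¬x0) ∧ (¬T ∨ x2))) ∨ (x2 ∨ (((T ∨ x0) ∨ (T ∧ T)) ∨ x2))
  step 2: (((T ∨ F) ∨ (T ∨ (x1 ∨ F))) ∧ ((x0 ∨ ¬x0) ∧ (¬T ∨ x2))) ∨ (x2 ∨ (((T ∨ x0) ∨ (T ∧ T)) ∨ x2))
  step 3: ((T ∨ (T ∨ (x1 ∨ F))) ∧ ((x0 ∨ ¬x0) ∧ (¬T ∨ x2))) ∨ (x2 ∨ (((T ∨ x0) ∨ (T ∧ T)) ∨ x2))
  step 4: (T ∧ ((x0 ∨ ¬x0) ∧ (¬T ∨ x2))) ∨ (x2 ∨ (((T ∨ x0) ∨ (T ∧ T)) ∨ x2))
  step 5: ((x0 ∨ ¬x0) ∧ (¬T ∨ x2)) ∨ (x2 ∨ (((T ∨ x0) ∨ (T ∧ T)) ∨ x2))
  step 6: ((x0 ∨ ¬x0) ∧ (F ∨ x2)) ∨ (x2 ∨ (((T ∨ x0) ∨ (T ∧ T)) ∨ x2))
  step 7: ((x0 ∨ ¬x0) ∧ x2) ∨ (x2 ∨ (((T ∨ x0) ∨ (T ∧ T)) ∨ x2))
  step 8: ((x0 ∨ ¬x0) ∧ x2) ∨ (x2 ∨ ((T ∨ (T ∧ T)) ∨ x2))

Answer: after 8 steps: ((x0 ∨ ¬x0) ∧ x2) ∨ (x2 ∨ ((T ∨ (T ∧ T)) ∨ x2))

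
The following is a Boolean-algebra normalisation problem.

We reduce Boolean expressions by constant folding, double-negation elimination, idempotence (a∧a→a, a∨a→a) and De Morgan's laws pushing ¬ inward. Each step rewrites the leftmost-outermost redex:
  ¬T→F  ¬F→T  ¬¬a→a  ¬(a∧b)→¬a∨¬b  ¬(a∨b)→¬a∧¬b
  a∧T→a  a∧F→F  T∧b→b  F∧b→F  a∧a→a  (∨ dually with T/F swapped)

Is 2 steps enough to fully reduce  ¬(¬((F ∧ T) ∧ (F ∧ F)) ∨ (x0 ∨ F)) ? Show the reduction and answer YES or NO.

Answer: NO — after 2 steps the term is ((F ∧ T) ∧ (F ∧ F)) ∧ ¬(x0 ∨ F), not yet normal

Reduction:
  start: ¬(¬((F ∧ T) ∧ (F ∧ F)) ∨ (x0 ∨ F))
  →1  ¬¬((F ∧ T) ∧ (F ∧ F)) ∧ ¬(x0 ∨ F)
  →2  ((F ∧ T) ∧ (F ∧ F)) ∧ ¬(x0 ∨ F)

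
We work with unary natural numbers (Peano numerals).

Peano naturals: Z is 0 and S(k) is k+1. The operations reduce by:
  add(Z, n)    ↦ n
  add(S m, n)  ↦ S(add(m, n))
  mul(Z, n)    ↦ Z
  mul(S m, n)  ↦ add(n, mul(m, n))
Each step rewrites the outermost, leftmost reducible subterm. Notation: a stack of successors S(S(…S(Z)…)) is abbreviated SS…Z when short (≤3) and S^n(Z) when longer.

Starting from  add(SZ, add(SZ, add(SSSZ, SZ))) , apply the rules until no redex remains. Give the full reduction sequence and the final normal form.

Answer: normal form = S^6(Z)  (in 8 steps)

Reduction:
  start: add(SZ, add(SZ, add(SSSZ, SZ)))
  →1  S(add(Z, add(SZ, add(SSSZ, SZ))))
  →2  S(add(SZ, add(SSSZ, SZ)))
  →3  S(S(add(Z, add(SSSZ, SZ))))
  →4  S(S(add(SSSZ, SZ)))
  →5  S(S(S(add(SSZ, SZ))))
  →6  S(S(S(S(add(SZ, SZ)))))
  →7  S(S(S(S(S(add(Z, SZ))))))
  →8  S^6(Z)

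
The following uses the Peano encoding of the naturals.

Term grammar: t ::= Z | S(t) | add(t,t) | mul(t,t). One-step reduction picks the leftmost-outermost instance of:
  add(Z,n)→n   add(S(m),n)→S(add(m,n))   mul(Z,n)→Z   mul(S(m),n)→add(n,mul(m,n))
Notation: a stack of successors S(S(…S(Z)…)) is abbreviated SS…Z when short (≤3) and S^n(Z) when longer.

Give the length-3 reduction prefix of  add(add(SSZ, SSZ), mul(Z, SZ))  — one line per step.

  start: add(add(SSZ, SSZ), mul(Z, SZ))
  →1  add(S(add(SZ, SSZ)), mul(Z, SZ))
  →2  S(add(add(SZ, SSZ), mul(Z, SZ)))
  →3  S(add(S(add(Z, SSZ)), mul(Z, SZ)))

Answer: after 3 steps: S(add(S(add(Z, SSZ)), mul(Z, SZ)))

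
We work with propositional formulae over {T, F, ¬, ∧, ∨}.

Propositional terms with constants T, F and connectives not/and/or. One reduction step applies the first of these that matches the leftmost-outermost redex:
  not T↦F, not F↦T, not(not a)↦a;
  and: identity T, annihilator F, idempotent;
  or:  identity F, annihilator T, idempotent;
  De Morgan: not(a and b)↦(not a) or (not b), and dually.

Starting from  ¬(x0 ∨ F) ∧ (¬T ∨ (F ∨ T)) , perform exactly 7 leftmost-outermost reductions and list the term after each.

Answer: after 7 steps: ¬x0

Working:
  start: ¬(x0 ∨ F) ∧ (¬T ∨ (F ∨ T))
  step 1: (¬x0 ∧ ¬F) ∧ (¬T ∨ (F ∨ T))
  step 2: (¬x0 ∧ T) ∧ (¬T ∨ (F ∨ T))
  step 3: ¬x0 ∧ (¬T ∨ (F ∨ T))
  step 4: ¬x0 ∧ (F ∨ (F ∨ T))
  step 5: ¬x0 ∧ (F ∨ T)
  step 6: ¬x0 ∧ T
  step 7: ¬x0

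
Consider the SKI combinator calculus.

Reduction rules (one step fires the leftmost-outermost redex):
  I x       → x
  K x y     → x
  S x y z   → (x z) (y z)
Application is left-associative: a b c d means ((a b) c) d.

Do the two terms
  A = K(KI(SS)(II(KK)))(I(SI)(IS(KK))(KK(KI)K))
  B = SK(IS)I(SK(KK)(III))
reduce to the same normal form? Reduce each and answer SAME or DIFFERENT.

Answer: DIFFERENT — A ⇓ KK, B ⇓ I

Working:
Term A:
  start: K(KI(SS)(II(KK)))(I(SI)(IS(KK))(KK(KI)K))
  step 1: KI(SS)(II(KK))
  step 2: I(II(KK))
  step 3: II(KK)
  step 4: I(KK)
  step 5: KK

Term B:
  start: SK(IS)I(SK(KK)(III))
  step 1: KI(ISI)(SK(KK)(III))
  step 2: I(SK(KK)(III))
  step 3: SK(KK)(III)
  step 4: K(III)(KK(III))
  step 5: III
  step 6: II
  step 7: I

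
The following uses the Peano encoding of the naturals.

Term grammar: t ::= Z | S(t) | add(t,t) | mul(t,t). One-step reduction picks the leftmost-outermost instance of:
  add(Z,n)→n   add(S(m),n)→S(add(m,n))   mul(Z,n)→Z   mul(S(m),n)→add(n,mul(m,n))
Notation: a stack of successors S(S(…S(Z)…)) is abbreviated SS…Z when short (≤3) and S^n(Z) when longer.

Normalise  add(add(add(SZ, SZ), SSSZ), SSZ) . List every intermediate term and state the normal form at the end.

Answer: normal form = S^7(Z)  (in 11 steps)

Reduction:
  start: add(add(add(SZ, SZ), SSSZ), SSZ)
  [1] add(add(S(add(Z, SZ)), SSSZ), SSZ)
  [2] add(S(add(add(Z, SZ), SSSZ)), SSZ)
  [3] S(add(add(add(Z, SZ), SSSZ), SSZ))
  [4] S(add(add(SZ, SSSZ), SSZ))
  [5] S(add(S(add(Z, SSSZ)), SSZ))
  [6] S(S(add(add(Z, SSSZ), SSZ)))
  [7] S(S(add(SSSZ, SSZ)))
  [8] S(S(S(add(SSZ, SSZ))))
  [9] S(S(S(S(add(SZ, SSZ)))))
  [10] S(S(S(S(S(add(Z, SSZ))))))
  [11] S^7(Z)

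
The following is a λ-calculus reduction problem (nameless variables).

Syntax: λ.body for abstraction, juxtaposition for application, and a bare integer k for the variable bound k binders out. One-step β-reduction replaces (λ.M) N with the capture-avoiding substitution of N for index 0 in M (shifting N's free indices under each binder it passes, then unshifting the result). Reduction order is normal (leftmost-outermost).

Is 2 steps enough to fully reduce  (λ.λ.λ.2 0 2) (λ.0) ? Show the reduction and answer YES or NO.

Answer: YES — reaches normal form λ.λ.0 (λ.0) in 2 ≤ 2 steps

Working:
  start: (λ.λ.λ.2 0 2) (λ.0)
  step 1: λ.λ.(λ.0) 0 (λ.0)
  step 2: λ.λ.0 (λ.0)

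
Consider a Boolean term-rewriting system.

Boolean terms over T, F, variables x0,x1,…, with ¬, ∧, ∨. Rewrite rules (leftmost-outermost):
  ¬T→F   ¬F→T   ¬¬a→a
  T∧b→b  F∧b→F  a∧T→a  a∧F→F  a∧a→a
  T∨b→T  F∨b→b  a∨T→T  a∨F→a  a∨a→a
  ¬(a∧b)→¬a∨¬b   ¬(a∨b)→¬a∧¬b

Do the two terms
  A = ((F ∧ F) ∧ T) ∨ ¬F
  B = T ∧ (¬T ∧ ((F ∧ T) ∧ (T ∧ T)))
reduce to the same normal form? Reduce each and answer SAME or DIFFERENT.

Answer: DIFFERENT — A ⇓ T, B ⇓ F

Reduction:
Term A:
  start: ((F ∧ F) ∧ T) ∨ ¬F
  [1] (F ∧ F) ∨ ¬F
  [2] F ∨ ¬F
  [3] ¬F
  [4] T

Term B:
  start: T ∧ (¬T ∧ ((F ∧ T) ∧ (T ∧ T)))
  [1] ¬T ∧ ((F ∧ T) ∧ (T ∧ T))
  [2] F ∧ ((F ∧ T) ∧ (T ∧ T))
  [3] F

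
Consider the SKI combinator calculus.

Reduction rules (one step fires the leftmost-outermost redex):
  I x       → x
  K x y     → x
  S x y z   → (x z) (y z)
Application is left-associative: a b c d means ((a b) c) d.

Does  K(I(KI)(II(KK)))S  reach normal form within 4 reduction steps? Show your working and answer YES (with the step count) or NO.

  start: K(I(KI)(II(KK)))S
  [1] I(KI)(II(KK))
  [2] KI(II(KK))
  [3] I

Answer: YES — reaches normal form I in 3 ≤ 4 steps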